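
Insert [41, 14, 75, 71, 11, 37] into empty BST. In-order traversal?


Insert 41: root
Insert 14: L from 41
Insert 75: R from 41
Insert 71: R from 41 -> L from 75
Insert 11: L from 41 -> L from 14
Insert 37: L from 41 -> R from 14

In-order: [11, 14, 37, 41, 71, 75]


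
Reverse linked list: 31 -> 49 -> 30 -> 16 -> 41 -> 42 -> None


Step 1: curr=31, set curr.next=prev(None) | reversed so far: 31
Step 2: curr=49, set curr.next=prev(31) | reversed so far: 49 -> 31
Step 3: curr=30, set curr.next=prev(49) | reversed so far: 30 -> 49 -> 31
Step 4: curr=16, set curr.next=prev(30) | reversed so far: 16 -> 30 -> 49 -> 31
Step 5: curr=41, set curr.next=prev(16) | reversed so far: 41 -> 16 -> 30 -> 49 -> 31
Step 6: curr=42, set curr.next=prev(41) | reversed so far: 42 -> 41 -> 16 -> 30 -> 49 -> 31

42 -> 41 -> 16 -> 30 -> 49 -> 31 -> None


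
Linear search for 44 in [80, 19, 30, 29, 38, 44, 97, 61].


i=0: 80!=44
i=1: 19!=44
i=2: 30!=44
i=3: 29!=44
i=4: 38!=44
i=5: 44==44 found!

Found at 5, 6 comps


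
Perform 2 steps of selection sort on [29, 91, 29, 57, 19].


Initial: [29, 91, 29, 57, 19]
Step 1: min=19 at 4
  Swap: [19, 91, 29, 57, 29]
Step 2: min=29 at 2
  Swap: [19, 29, 91, 57, 29]

After 2 steps: [19, 29, 91, 57, 29]


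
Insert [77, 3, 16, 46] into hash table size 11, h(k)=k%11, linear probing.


Insert 77: h=0 -> slot 0
Insert 3: h=3 -> slot 3
Insert 16: h=5 -> slot 5
Insert 46: h=2 -> slot 2

Table: [77, None, 46, 3, None, 16, None, None, None, None, None]


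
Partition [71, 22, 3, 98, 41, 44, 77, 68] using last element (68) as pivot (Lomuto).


Pivot: 68
  22 <= 68: swap -> [22, 71, 3, 98, 41, 44, 77, 68]
  3 <= 68: swap -> [22, 3, 71, 98, 41, 44, 77, 68]
  41 <= 68: swap -> [22, 3, 41, 98, 71, 44, 77, 68]
  44 <= 68: swap -> [22, 3, 41, 44, 71, 98, 77, 68]
Place pivot at 4: [22, 3, 41, 44, 68, 98, 77, 71]

Partitioned: [22, 3, 41, 44, 68, 98, 77, 71]


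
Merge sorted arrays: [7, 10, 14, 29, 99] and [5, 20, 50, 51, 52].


Take 5 from B
Take 7 from A
Take 10 from A
Take 14 from A
Take 20 from B
Take 29 from A
Take 50 from B
Take 51 from B
Take 52 from B

Merged: [5, 7, 10, 14, 20, 29, 50, 51, 52, 99]


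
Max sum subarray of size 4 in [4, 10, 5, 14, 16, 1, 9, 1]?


[0:4]: 33
[1:5]: 45
[2:6]: 36
[3:7]: 40
[4:8]: 27

Max: 45 at [1:5]


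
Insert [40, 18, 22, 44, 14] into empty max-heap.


Insert 40: [40]
Insert 18: [40, 18]
Insert 22: [40, 18, 22]
Insert 44: [44, 40, 22, 18]
Insert 14: [44, 40, 22, 18, 14]

Final heap: [44, 40, 22, 18, 14]


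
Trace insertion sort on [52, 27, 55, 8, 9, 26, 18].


Initial: [52, 27, 55, 8, 9, 26, 18]
Insert 27: [27, 52, 55, 8, 9, 26, 18]
Insert 55: [27, 52, 55, 8, 9, 26, 18]
Insert 8: [8, 27, 52, 55, 9, 26, 18]
Insert 9: [8, 9, 27, 52, 55, 26, 18]
Insert 26: [8, 9, 26, 27, 52, 55, 18]
Insert 18: [8, 9, 18, 26, 27, 52, 55]

Sorted: [8, 9, 18, 26, 27, 52, 55]


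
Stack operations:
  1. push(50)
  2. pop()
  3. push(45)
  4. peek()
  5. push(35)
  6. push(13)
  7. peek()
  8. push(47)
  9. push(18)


push(50) -> [50]
pop()->50, []
push(45) -> [45]
peek()->45
push(35) -> [45, 35]
push(13) -> [45, 35, 13]
peek()->13
push(47) -> [45, 35, 13, 47]
push(18) -> [45, 35, 13, 47, 18]

Final stack: [45, 35, 13, 47, 18]


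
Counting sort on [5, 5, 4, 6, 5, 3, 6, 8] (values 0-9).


Input: [5, 5, 4, 6, 5, 3, 6, 8]
Counts: [0, 0, 0, 1, 1, 3, 2, 0, 1, 0]

Sorted: [3, 4, 5, 5, 5, 6, 6, 8]


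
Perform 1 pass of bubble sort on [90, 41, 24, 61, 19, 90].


Initial: [90, 41, 24, 61, 19, 90]
Pass 1: [41, 24, 61, 19, 90, 90] (4 swaps)

After 1 pass: [41, 24, 61, 19, 90, 90]


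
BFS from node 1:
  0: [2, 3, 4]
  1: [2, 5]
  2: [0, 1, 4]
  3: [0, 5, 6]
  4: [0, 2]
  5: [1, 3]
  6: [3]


Visit 1, enqueue [2, 5]
Visit 2, enqueue [0, 4]
Visit 5, enqueue [3]
Visit 0, enqueue []
Visit 4, enqueue []
Visit 3, enqueue [6]
Visit 6, enqueue []

BFS order: [1, 2, 5, 0, 4, 3, 6]


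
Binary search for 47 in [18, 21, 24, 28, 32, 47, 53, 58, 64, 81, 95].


Step 1: lo=0, hi=10, mid=5, val=47

Found at index 5


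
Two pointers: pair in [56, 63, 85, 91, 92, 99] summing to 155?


lo=0(56)+hi=5(99)=155

Yes: 56+99=155


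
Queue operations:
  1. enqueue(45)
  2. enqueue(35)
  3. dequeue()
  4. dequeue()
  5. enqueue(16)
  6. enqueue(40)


enqueue(45) -> [45]
enqueue(35) -> [45, 35]
dequeue()->45, [35]
dequeue()->35, []
enqueue(16) -> [16]
enqueue(40) -> [16, 40]

Final queue: [16, 40]


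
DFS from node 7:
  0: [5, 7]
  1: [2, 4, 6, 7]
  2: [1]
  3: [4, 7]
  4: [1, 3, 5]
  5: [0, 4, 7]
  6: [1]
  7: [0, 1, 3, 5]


Visit 7, push [5, 3, 1, 0]
Visit 0, push [5]
Visit 5, push [4]
Visit 4, push [3, 1]
Visit 1, push [6, 2]
Visit 2, push []
Visit 6, push []
Visit 3, push []

DFS order: [7, 0, 5, 4, 1, 2, 6, 3]


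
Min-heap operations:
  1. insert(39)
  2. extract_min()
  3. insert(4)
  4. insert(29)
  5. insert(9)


insert(39) -> [39]
extract_min()->39, []
insert(4) -> [4]
insert(29) -> [4, 29]
insert(9) -> [4, 29, 9]

Final heap: [4, 29, 9]


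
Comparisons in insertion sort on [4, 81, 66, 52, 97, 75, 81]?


Algorithm: insertion sort
Input: [4, 81, 66, 52, 97, 75, 81]
Sorted: [4, 52, 66, 75, 81, 81, 97]

12


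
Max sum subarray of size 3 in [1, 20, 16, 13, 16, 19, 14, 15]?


[0:3]: 37
[1:4]: 49
[2:5]: 45
[3:6]: 48
[4:7]: 49
[5:8]: 48

Max: 49 at [1:4]


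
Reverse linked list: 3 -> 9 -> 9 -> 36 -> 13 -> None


Step 1: curr=3, set curr.next=prev(None) | reversed so far: 3
Step 2: curr=9, set curr.next=prev(3) | reversed so far: 9 -> 3
Step 3: curr=9, set curr.next=prev(9) | reversed so far: 9 -> 9 -> 3
Step 4: curr=36, set curr.next=prev(9) | reversed so far: 36 -> 9 -> 9 -> 3
Step 5: curr=13, set curr.next=prev(36) | reversed so far: 13 -> 36 -> 9 -> 9 -> 3

13 -> 36 -> 9 -> 9 -> 3 -> None


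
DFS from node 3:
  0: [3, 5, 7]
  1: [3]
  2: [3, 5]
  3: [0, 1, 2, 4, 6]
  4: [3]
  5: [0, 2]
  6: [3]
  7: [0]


Visit 3, push [6, 4, 2, 1, 0]
Visit 0, push [7, 5]
Visit 5, push [2]
Visit 2, push []
Visit 7, push []
Visit 1, push []
Visit 4, push []
Visit 6, push []

DFS order: [3, 0, 5, 2, 7, 1, 4, 6]


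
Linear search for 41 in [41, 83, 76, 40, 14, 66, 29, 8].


i=0: 41==41 found!

Found at 0, 1 comps


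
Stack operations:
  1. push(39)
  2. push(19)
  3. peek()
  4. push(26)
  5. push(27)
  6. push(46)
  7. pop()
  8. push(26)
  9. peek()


push(39) -> [39]
push(19) -> [39, 19]
peek()->19
push(26) -> [39, 19, 26]
push(27) -> [39, 19, 26, 27]
push(46) -> [39, 19, 26, 27, 46]
pop()->46, [39, 19, 26, 27]
push(26) -> [39, 19, 26, 27, 26]
peek()->26

Final stack: [39, 19, 26, 27, 26]


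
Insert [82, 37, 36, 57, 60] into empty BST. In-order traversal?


Insert 82: root
Insert 37: L from 82
Insert 36: L from 82 -> L from 37
Insert 57: L from 82 -> R from 37
Insert 60: L from 82 -> R from 37 -> R from 57

In-order: [36, 37, 57, 60, 82]


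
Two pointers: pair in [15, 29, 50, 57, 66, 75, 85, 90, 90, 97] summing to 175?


lo=0(15)+hi=9(97)=112
lo=1(29)+hi=9(97)=126
lo=2(50)+hi=9(97)=147
lo=3(57)+hi=9(97)=154
lo=4(66)+hi=9(97)=163
lo=5(75)+hi=9(97)=172
lo=6(85)+hi=9(97)=182
lo=6(85)+hi=8(90)=175

Yes: 85+90=175


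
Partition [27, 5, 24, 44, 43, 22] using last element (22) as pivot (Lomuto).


Pivot: 22
  5 <= 22: swap -> [5, 27, 24, 44, 43, 22]
Place pivot at 1: [5, 22, 24, 44, 43, 27]

Partitioned: [5, 22, 24, 44, 43, 27]


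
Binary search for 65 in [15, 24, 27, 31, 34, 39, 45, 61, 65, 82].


Step 1: lo=0, hi=9, mid=4, val=34
Step 2: lo=5, hi=9, mid=7, val=61
Step 3: lo=8, hi=9, mid=8, val=65

Found at index 8


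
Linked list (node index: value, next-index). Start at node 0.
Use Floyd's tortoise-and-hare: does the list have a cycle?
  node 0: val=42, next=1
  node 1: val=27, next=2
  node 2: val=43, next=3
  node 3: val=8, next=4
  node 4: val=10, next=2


Floyd's tortoise (slow, +1) and hare (fast, +2):
  init: slow=0, fast=0
  step 1: slow=1, fast=2
  step 2: slow=2, fast=4
  step 3: slow=3, fast=3
  slow == fast at node 3: cycle detected

Cycle: yes


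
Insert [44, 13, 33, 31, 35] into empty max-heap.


Insert 44: [44]
Insert 13: [44, 13]
Insert 33: [44, 13, 33]
Insert 31: [44, 31, 33, 13]
Insert 35: [44, 35, 33, 13, 31]

Final heap: [44, 35, 33, 13, 31]


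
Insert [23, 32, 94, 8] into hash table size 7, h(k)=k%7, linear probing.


Insert 23: h=2 -> slot 2
Insert 32: h=4 -> slot 4
Insert 94: h=3 -> slot 3
Insert 8: h=1 -> slot 1

Table: [None, 8, 23, 94, 32, None, None]


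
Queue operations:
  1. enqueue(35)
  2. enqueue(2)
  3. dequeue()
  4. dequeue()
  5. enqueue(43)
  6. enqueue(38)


enqueue(35) -> [35]
enqueue(2) -> [35, 2]
dequeue()->35, [2]
dequeue()->2, []
enqueue(43) -> [43]
enqueue(38) -> [43, 38]

Final queue: [43, 38]


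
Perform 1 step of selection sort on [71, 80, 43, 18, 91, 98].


Initial: [71, 80, 43, 18, 91, 98]
Step 1: min=18 at 3
  Swap: [18, 80, 43, 71, 91, 98]

After 1 step: [18, 80, 43, 71, 91, 98]


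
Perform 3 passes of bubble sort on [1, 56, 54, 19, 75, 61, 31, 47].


Initial: [1, 56, 54, 19, 75, 61, 31, 47]
Pass 1: [1, 54, 19, 56, 61, 31, 47, 75] (5 swaps)
Pass 2: [1, 19, 54, 56, 31, 47, 61, 75] (3 swaps)
Pass 3: [1, 19, 54, 31, 47, 56, 61, 75] (2 swaps)

After 3 passes: [1, 19, 54, 31, 47, 56, 61, 75]


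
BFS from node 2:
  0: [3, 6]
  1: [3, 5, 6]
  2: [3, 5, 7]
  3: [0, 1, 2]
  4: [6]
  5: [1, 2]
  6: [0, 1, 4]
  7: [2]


Visit 2, enqueue [3, 5, 7]
Visit 3, enqueue [0, 1]
Visit 5, enqueue []
Visit 7, enqueue []
Visit 0, enqueue [6]
Visit 1, enqueue []
Visit 6, enqueue [4]
Visit 4, enqueue []

BFS order: [2, 3, 5, 7, 0, 1, 6, 4]


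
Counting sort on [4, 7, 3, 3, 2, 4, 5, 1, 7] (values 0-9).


Input: [4, 7, 3, 3, 2, 4, 5, 1, 7]
Counts: [0, 1, 1, 2, 2, 1, 0, 2, 0, 0]

Sorted: [1, 2, 3, 3, 4, 4, 5, 7, 7]


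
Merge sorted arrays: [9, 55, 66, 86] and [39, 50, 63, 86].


Take 9 from A
Take 39 from B
Take 50 from B
Take 55 from A
Take 63 from B
Take 66 from A
Take 86 from A

Merged: [9, 39, 50, 55, 63, 66, 86, 86]


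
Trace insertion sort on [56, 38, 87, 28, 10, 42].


Initial: [56, 38, 87, 28, 10, 42]
Insert 38: [38, 56, 87, 28, 10, 42]
Insert 87: [38, 56, 87, 28, 10, 42]
Insert 28: [28, 38, 56, 87, 10, 42]
Insert 10: [10, 28, 38, 56, 87, 42]
Insert 42: [10, 28, 38, 42, 56, 87]

Sorted: [10, 28, 38, 42, 56, 87]


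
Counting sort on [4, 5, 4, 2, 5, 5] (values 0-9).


Input: [4, 5, 4, 2, 5, 5]
Counts: [0, 0, 1, 0, 2, 3, 0, 0, 0, 0]

Sorted: [2, 4, 4, 5, 5, 5]


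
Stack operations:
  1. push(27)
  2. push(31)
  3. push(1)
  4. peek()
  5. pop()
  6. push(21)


push(27) -> [27]
push(31) -> [27, 31]
push(1) -> [27, 31, 1]
peek()->1
pop()->1, [27, 31]
push(21) -> [27, 31, 21]

Final stack: [27, 31, 21]


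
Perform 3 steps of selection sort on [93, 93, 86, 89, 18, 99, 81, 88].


Initial: [93, 93, 86, 89, 18, 99, 81, 88]
Step 1: min=18 at 4
  Swap: [18, 93, 86, 89, 93, 99, 81, 88]
Step 2: min=81 at 6
  Swap: [18, 81, 86, 89, 93, 99, 93, 88]
Step 3: min=86 at 2
  Swap: [18, 81, 86, 89, 93, 99, 93, 88]

After 3 steps: [18, 81, 86, 89, 93, 99, 93, 88]


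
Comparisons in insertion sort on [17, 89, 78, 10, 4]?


Algorithm: insertion sort
Input: [17, 89, 78, 10, 4]
Sorted: [4, 10, 17, 78, 89]

10


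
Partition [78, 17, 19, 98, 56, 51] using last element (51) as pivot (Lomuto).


Pivot: 51
  17 <= 51: swap -> [17, 78, 19, 98, 56, 51]
  19 <= 51: swap -> [17, 19, 78, 98, 56, 51]
Place pivot at 2: [17, 19, 51, 98, 56, 78]

Partitioned: [17, 19, 51, 98, 56, 78]


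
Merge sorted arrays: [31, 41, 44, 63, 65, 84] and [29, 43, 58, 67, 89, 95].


Take 29 from B
Take 31 from A
Take 41 from A
Take 43 from B
Take 44 from A
Take 58 from B
Take 63 from A
Take 65 from A
Take 67 from B
Take 84 from A

Merged: [29, 31, 41, 43, 44, 58, 63, 65, 67, 84, 89, 95]


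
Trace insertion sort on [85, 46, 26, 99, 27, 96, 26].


Initial: [85, 46, 26, 99, 27, 96, 26]
Insert 46: [46, 85, 26, 99, 27, 96, 26]
Insert 26: [26, 46, 85, 99, 27, 96, 26]
Insert 99: [26, 46, 85, 99, 27, 96, 26]
Insert 27: [26, 27, 46, 85, 99, 96, 26]
Insert 96: [26, 27, 46, 85, 96, 99, 26]
Insert 26: [26, 26, 27, 46, 85, 96, 99]

Sorted: [26, 26, 27, 46, 85, 96, 99]


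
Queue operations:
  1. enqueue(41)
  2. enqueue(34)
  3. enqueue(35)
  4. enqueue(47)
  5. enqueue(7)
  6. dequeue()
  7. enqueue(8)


enqueue(41) -> [41]
enqueue(34) -> [41, 34]
enqueue(35) -> [41, 34, 35]
enqueue(47) -> [41, 34, 35, 47]
enqueue(7) -> [41, 34, 35, 47, 7]
dequeue()->41, [34, 35, 47, 7]
enqueue(8) -> [34, 35, 47, 7, 8]

Final queue: [34, 35, 47, 7, 8]


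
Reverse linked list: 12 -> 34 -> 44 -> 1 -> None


Step 1: curr=12, set curr.next=prev(None) | reversed so far: 12
Step 2: curr=34, set curr.next=prev(12) | reversed so far: 34 -> 12
Step 3: curr=44, set curr.next=prev(34) | reversed so far: 44 -> 34 -> 12
Step 4: curr=1, set curr.next=prev(44) | reversed so far: 1 -> 44 -> 34 -> 12

1 -> 44 -> 34 -> 12 -> None


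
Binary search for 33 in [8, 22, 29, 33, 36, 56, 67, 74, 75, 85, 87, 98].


Step 1: lo=0, hi=11, mid=5, val=56
Step 2: lo=0, hi=4, mid=2, val=29
Step 3: lo=3, hi=4, mid=3, val=33

Found at index 3


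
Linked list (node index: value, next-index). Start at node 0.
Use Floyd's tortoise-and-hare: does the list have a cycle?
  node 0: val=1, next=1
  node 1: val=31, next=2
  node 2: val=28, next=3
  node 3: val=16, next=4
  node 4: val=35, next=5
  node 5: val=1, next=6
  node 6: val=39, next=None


Floyd's tortoise (slow, +1) and hare (fast, +2):
  init: slow=0, fast=0
  step 1: slow=1, fast=2
  step 2: slow=2, fast=4
  step 3: slow=3, fast=6
  step 4: fast -> None, no cycle

Cycle: no


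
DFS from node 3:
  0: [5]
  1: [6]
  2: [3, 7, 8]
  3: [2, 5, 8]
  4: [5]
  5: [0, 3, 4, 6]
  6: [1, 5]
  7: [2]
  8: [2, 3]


Visit 3, push [8, 5, 2]
Visit 2, push [8, 7]
Visit 7, push []
Visit 8, push []
Visit 5, push [6, 4, 0]
Visit 0, push []
Visit 4, push []
Visit 6, push [1]
Visit 1, push []

DFS order: [3, 2, 7, 8, 5, 0, 4, 6, 1]


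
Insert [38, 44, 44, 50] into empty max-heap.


Insert 38: [38]
Insert 44: [44, 38]
Insert 44: [44, 38, 44]
Insert 50: [50, 44, 44, 38]

Final heap: [50, 44, 44, 38]


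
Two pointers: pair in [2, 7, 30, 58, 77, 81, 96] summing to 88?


lo=0(2)+hi=6(96)=98
lo=0(2)+hi=5(81)=83
lo=1(7)+hi=5(81)=88

Yes: 7+81=88


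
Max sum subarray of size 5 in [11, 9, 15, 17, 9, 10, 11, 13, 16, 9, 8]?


[0:5]: 61
[1:6]: 60
[2:7]: 62
[3:8]: 60
[4:9]: 59
[5:10]: 59
[6:11]: 57

Max: 62 at [2:7]


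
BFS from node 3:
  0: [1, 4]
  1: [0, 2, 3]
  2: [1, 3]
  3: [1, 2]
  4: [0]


Visit 3, enqueue [1, 2]
Visit 1, enqueue [0]
Visit 2, enqueue []
Visit 0, enqueue [4]
Visit 4, enqueue []

BFS order: [3, 1, 2, 0, 4]


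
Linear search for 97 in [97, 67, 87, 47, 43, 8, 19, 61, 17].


i=0: 97==97 found!

Found at 0, 1 comps


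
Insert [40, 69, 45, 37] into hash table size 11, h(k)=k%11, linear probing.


Insert 40: h=7 -> slot 7
Insert 69: h=3 -> slot 3
Insert 45: h=1 -> slot 1
Insert 37: h=4 -> slot 4

Table: [None, 45, None, 69, 37, None, None, 40, None, None, None]


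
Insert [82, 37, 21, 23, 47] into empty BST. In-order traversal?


Insert 82: root
Insert 37: L from 82
Insert 21: L from 82 -> L from 37
Insert 23: L from 82 -> L from 37 -> R from 21
Insert 47: L from 82 -> R from 37

In-order: [21, 23, 37, 47, 82]


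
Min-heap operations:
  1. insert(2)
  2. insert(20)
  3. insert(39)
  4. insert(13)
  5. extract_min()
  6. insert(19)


insert(2) -> [2]
insert(20) -> [2, 20]
insert(39) -> [2, 20, 39]
insert(13) -> [2, 13, 39, 20]
extract_min()->2, [13, 20, 39]
insert(19) -> [13, 19, 39, 20]

Final heap: [13, 19, 39, 20]


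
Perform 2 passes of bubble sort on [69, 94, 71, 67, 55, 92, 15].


Initial: [69, 94, 71, 67, 55, 92, 15]
Pass 1: [69, 71, 67, 55, 92, 15, 94] (5 swaps)
Pass 2: [69, 67, 55, 71, 15, 92, 94] (3 swaps)

After 2 passes: [69, 67, 55, 71, 15, 92, 94]


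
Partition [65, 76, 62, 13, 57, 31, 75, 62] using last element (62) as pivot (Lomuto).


Pivot: 62
  62 <= 62: swap -> [62, 76, 65, 13, 57, 31, 75, 62]
  13 <= 62: swap -> [62, 13, 65, 76, 57, 31, 75, 62]
  57 <= 62: swap -> [62, 13, 57, 76, 65, 31, 75, 62]
  31 <= 62: swap -> [62, 13, 57, 31, 65, 76, 75, 62]
Place pivot at 4: [62, 13, 57, 31, 62, 76, 75, 65]

Partitioned: [62, 13, 57, 31, 62, 76, 75, 65]


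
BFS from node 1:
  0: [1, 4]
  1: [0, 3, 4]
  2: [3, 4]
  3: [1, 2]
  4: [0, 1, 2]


Visit 1, enqueue [0, 3, 4]
Visit 0, enqueue []
Visit 3, enqueue [2]
Visit 4, enqueue []
Visit 2, enqueue []

BFS order: [1, 0, 3, 4, 2]


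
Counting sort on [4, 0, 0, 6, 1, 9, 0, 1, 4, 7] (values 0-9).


Input: [4, 0, 0, 6, 1, 9, 0, 1, 4, 7]
Counts: [3, 2, 0, 0, 2, 0, 1, 1, 0, 1]

Sorted: [0, 0, 0, 1, 1, 4, 4, 6, 7, 9]


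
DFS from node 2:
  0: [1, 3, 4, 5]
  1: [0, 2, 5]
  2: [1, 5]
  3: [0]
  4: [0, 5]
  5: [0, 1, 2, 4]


Visit 2, push [5, 1]
Visit 1, push [5, 0]
Visit 0, push [5, 4, 3]
Visit 3, push []
Visit 4, push [5]
Visit 5, push []

DFS order: [2, 1, 0, 3, 4, 5]


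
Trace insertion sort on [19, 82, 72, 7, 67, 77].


Initial: [19, 82, 72, 7, 67, 77]
Insert 82: [19, 82, 72, 7, 67, 77]
Insert 72: [19, 72, 82, 7, 67, 77]
Insert 7: [7, 19, 72, 82, 67, 77]
Insert 67: [7, 19, 67, 72, 82, 77]
Insert 77: [7, 19, 67, 72, 77, 82]

Sorted: [7, 19, 67, 72, 77, 82]


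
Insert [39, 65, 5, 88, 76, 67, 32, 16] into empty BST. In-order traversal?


Insert 39: root
Insert 65: R from 39
Insert 5: L from 39
Insert 88: R from 39 -> R from 65
Insert 76: R from 39 -> R from 65 -> L from 88
Insert 67: R from 39 -> R from 65 -> L from 88 -> L from 76
Insert 32: L from 39 -> R from 5
Insert 16: L from 39 -> R from 5 -> L from 32

In-order: [5, 16, 32, 39, 65, 67, 76, 88]


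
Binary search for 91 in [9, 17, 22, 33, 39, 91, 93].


Step 1: lo=0, hi=6, mid=3, val=33
Step 2: lo=4, hi=6, mid=5, val=91

Found at index 5


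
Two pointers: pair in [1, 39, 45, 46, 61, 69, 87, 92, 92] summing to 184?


lo=0(1)+hi=8(92)=93
lo=1(39)+hi=8(92)=131
lo=2(45)+hi=8(92)=137
lo=3(46)+hi=8(92)=138
lo=4(61)+hi=8(92)=153
lo=5(69)+hi=8(92)=161
lo=6(87)+hi=8(92)=179
lo=7(92)+hi=8(92)=184

Yes: 92+92=184


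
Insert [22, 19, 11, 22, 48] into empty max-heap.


Insert 22: [22]
Insert 19: [22, 19]
Insert 11: [22, 19, 11]
Insert 22: [22, 22, 11, 19]
Insert 48: [48, 22, 11, 19, 22]

Final heap: [48, 22, 11, 19, 22]


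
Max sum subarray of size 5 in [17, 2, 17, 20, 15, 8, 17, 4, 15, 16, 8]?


[0:5]: 71
[1:6]: 62
[2:7]: 77
[3:8]: 64
[4:9]: 59
[5:10]: 60
[6:11]: 60

Max: 77 at [2:7]


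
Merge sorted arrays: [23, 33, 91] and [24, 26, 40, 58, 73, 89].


Take 23 from A
Take 24 from B
Take 26 from B
Take 33 from A
Take 40 from B
Take 58 from B
Take 73 from B
Take 89 from B

Merged: [23, 24, 26, 33, 40, 58, 73, 89, 91]


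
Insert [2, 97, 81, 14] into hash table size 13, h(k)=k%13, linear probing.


Insert 2: h=2 -> slot 2
Insert 97: h=6 -> slot 6
Insert 81: h=3 -> slot 3
Insert 14: h=1 -> slot 1

Table: [None, 14, 2, 81, None, None, 97, None, None, None, None, None, None]


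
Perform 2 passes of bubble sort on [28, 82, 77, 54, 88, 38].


Initial: [28, 82, 77, 54, 88, 38]
Pass 1: [28, 77, 54, 82, 38, 88] (3 swaps)
Pass 2: [28, 54, 77, 38, 82, 88] (2 swaps)

After 2 passes: [28, 54, 77, 38, 82, 88]


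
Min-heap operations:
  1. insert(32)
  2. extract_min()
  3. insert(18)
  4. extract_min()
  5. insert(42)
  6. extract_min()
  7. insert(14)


insert(32) -> [32]
extract_min()->32, []
insert(18) -> [18]
extract_min()->18, []
insert(42) -> [42]
extract_min()->42, []
insert(14) -> [14]

Final heap: [14]


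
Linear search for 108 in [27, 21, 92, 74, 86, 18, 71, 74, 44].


i=0: 27!=108
i=1: 21!=108
i=2: 92!=108
i=3: 74!=108
i=4: 86!=108
i=5: 18!=108
i=6: 71!=108
i=7: 74!=108
i=8: 44!=108

Not found, 9 comps


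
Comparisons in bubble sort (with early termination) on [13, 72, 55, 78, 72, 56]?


Algorithm: bubble sort (with early termination)
Input: [13, 72, 55, 78, 72, 56]
Sorted: [13, 55, 56, 72, 72, 78]

14


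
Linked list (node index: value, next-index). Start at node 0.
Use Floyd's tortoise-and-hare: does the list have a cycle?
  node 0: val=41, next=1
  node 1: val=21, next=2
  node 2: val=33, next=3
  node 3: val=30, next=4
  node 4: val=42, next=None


Floyd's tortoise (slow, +1) and hare (fast, +2):
  init: slow=0, fast=0
  step 1: slow=1, fast=2
  step 2: slow=2, fast=4
  step 3: fast -> None, no cycle

Cycle: no


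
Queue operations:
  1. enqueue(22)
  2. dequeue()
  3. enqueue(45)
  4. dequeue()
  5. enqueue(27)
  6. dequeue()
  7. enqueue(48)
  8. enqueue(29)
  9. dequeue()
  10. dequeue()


enqueue(22) -> [22]
dequeue()->22, []
enqueue(45) -> [45]
dequeue()->45, []
enqueue(27) -> [27]
dequeue()->27, []
enqueue(48) -> [48]
enqueue(29) -> [48, 29]
dequeue()->48, [29]
dequeue()->29, []

Final queue: []


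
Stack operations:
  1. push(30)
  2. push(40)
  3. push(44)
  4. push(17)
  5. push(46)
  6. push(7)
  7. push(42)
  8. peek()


push(30) -> [30]
push(40) -> [30, 40]
push(44) -> [30, 40, 44]
push(17) -> [30, 40, 44, 17]
push(46) -> [30, 40, 44, 17, 46]
push(7) -> [30, 40, 44, 17, 46, 7]
push(42) -> [30, 40, 44, 17, 46, 7, 42]
peek()->42

Final stack: [30, 40, 44, 17, 46, 7, 42]


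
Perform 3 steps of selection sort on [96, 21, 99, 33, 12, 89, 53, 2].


Initial: [96, 21, 99, 33, 12, 89, 53, 2]
Step 1: min=2 at 7
  Swap: [2, 21, 99, 33, 12, 89, 53, 96]
Step 2: min=12 at 4
  Swap: [2, 12, 99, 33, 21, 89, 53, 96]
Step 3: min=21 at 4
  Swap: [2, 12, 21, 33, 99, 89, 53, 96]

After 3 steps: [2, 12, 21, 33, 99, 89, 53, 96]


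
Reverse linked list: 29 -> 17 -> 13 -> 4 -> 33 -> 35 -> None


Step 1: curr=29, set curr.next=prev(None) | reversed so far: 29
Step 2: curr=17, set curr.next=prev(29) | reversed so far: 17 -> 29
Step 3: curr=13, set curr.next=prev(17) | reversed so far: 13 -> 17 -> 29
Step 4: curr=4, set curr.next=prev(13) | reversed so far: 4 -> 13 -> 17 -> 29
Step 5: curr=33, set curr.next=prev(4) | reversed so far: 33 -> 4 -> 13 -> 17 -> 29
Step 6: curr=35, set curr.next=prev(33) | reversed so far: 35 -> 33 -> 4 -> 13 -> 17 -> 29

35 -> 33 -> 4 -> 13 -> 17 -> 29 -> None


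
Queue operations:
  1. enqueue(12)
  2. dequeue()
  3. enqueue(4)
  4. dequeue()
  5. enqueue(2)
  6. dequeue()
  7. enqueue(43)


enqueue(12) -> [12]
dequeue()->12, []
enqueue(4) -> [4]
dequeue()->4, []
enqueue(2) -> [2]
dequeue()->2, []
enqueue(43) -> [43]

Final queue: [43]


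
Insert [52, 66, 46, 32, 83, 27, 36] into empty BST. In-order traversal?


Insert 52: root
Insert 66: R from 52
Insert 46: L from 52
Insert 32: L from 52 -> L from 46
Insert 83: R from 52 -> R from 66
Insert 27: L from 52 -> L from 46 -> L from 32
Insert 36: L from 52 -> L from 46 -> R from 32

In-order: [27, 32, 36, 46, 52, 66, 83]


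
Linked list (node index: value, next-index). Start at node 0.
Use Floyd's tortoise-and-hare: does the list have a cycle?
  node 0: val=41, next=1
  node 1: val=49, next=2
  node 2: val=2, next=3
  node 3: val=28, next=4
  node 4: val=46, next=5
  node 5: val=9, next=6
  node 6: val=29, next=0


Floyd's tortoise (slow, +1) and hare (fast, +2):
  init: slow=0, fast=0
  step 1: slow=1, fast=2
  step 2: slow=2, fast=4
  step 3: slow=3, fast=6
  step 4: slow=4, fast=1
  step 5: slow=5, fast=3
  step 6: slow=6, fast=5
  step 7: slow=0, fast=0
  slow == fast at node 0: cycle detected

Cycle: yes


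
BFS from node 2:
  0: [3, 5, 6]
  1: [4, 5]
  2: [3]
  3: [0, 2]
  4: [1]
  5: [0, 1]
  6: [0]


Visit 2, enqueue [3]
Visit 3, enqueue [0]
Visit 0, enqueue [5, 6]
Visit 5, enqueue [1]
Visit 6, enqueue []
Visit 1, enqueue [4]
Visit 4, enqueue []

BFS order: [2, 3, 0, 5, 6, 1, 4]


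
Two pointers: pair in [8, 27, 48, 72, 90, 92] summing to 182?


lo=0(8)+hi=5(92)=100
lo=1(27)+hi=5(92)=119
lo=2(48)+hi=5(92)=140
lo=3(72)+hi=5(92)=164
lo=4(90)+hi=5(92)=182

Yes: 90+92=182


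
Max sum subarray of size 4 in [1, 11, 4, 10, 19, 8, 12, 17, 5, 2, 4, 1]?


[0:4]: 26
[1:5]: 44
[2:6]: 41
[3:7]: 49
[4:8]: 56
[5:9]: 42
[6:10]: 36
[7:11]: 28
[8:12]: 12

Max: 56 at [4:8]


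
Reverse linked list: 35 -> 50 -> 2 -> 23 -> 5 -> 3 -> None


Step 1: curr=35, set curr.next=prev(None) | reversed so far: 35
Step 2: curr=50, set curr.next=prev(35) | reversed so far: 50 -> 35
Step 3: curr=2, set curr.next=prev(50) | reversed so far: 2 -> 50 -> 35
Step 4: curr=23, set curr.next=prev(2) | reversed so far: 23 -> 2 -> 50 -> 35
Step 5: curr=5, set curr.next=prev(23) | reversed so far: 5 -> 23 -> 2 -> 50 -> 35
Step 6: curr=3, set curr.next=prev(5) | reversed so far: 3 -> 5 -> 23 -> 2 -> 50 -> 35

3 -> 5 -> 23 -> 2 -> 50 -> 35 -> None


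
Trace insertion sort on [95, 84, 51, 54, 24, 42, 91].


Initial: [95, 84, 51, 54, 24, 42, 91]
Insert 84: [84, 95, 51, 54, 24, 42, 91]
Insert 51: [51, 84, 95, 54, 24, 42, 91]
Insert 54: [51, 54, 84, 95, 24, 42, 91]
Insert 24: [24, 51, 54, 84, 95, 42, 91]
Insert 42: [24, 42, 51, 54, 84, 95, 91]
Insert 91: [24, 42, 51, 54, 84, 91, 95]

Sorted: [24, 42, 51, 54, 84, 91, 95]


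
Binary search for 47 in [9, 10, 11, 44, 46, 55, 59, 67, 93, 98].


Step 1: lo=0, hi=9, mid=4, val=46
Step 2: lo=5, hi=9, mid=7, val=67
Step 3: lo=5, hi=6, mid=5, val=55

Not found


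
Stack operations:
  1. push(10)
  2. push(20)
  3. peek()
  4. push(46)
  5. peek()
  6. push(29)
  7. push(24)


push(10) -> [10]
push(20) -> [10, 20]
peek()->20
push(46) -> [10, 20, 46]
peek()->46
push(29) -> [10, 20, 46, 29]
push(24) -> [10, 20, 46, 29, 24]

Final stack: [10, 20, 46, 29, 24]


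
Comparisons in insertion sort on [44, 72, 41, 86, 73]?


Algorithm: insertion sort
Input: [44, 72, 41, 86, 73]
Sorted: [41, 44, 72, 73, 86]

6


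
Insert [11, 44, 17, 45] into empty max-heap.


Insert 11: [11]
Insert 44: [44, 11]
Insert 17: [44, 11, 17]
Insert 45: [45, 44, 17, 11]

Final heap: [45, 44, 17, 11]


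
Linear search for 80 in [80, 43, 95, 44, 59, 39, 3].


i=0: 80==80 found!

Found at 0, 1 comps


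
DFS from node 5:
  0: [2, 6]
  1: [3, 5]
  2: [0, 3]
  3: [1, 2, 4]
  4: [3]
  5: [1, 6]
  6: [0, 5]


Visit 5, push [6, 1]
Visit 1, push [3]
Visit 3, push [4, 2]
Visit 2, push [0]
Visit 0, push [6]
Visit 6, push []
Visit 4, push []

DFS order: [5, 1, 3, 2, 0, 6, 4]


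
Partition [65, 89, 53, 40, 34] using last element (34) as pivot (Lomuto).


Pivot: 34
Place pivot at 0: [34, 89, 53, 40, 65]

Partitioned: [34, 89, 53, 40, 65]


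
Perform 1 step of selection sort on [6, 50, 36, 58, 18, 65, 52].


Initial: [6, 50, 36, 58, 18, 65, 52]
Step 1: min=6 at 0
  Swap: [6, 50, 36, 58, 18, 65, 52]

After 1 step: [6, 50, 36, 58, 18, 65, 52]


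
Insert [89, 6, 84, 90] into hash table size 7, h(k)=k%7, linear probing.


Insert 89: h=5 -> slot 5
Insert 6: h=6 -> slot 6
Insert 84: h=0 -> slot 0
Insert 90: h=6, 2 probes -> slot 1

Table: [84, 90, None, None, None, 89, 6]


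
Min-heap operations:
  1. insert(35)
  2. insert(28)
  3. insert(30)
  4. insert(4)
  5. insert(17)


insert(35) -> [35]
insert(28) -> [28, 35]
insert(30) -> [28, 35, 30]
insert(4) -> [4, 28, 30, 35]
insert(17) -> [4, 17, 30, 35, 28]

Final heap: [4, 17, 30, 35, 28]


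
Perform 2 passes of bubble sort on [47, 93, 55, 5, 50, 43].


Initial: [47, 93, 55, 5, 50, 43]
Pass 1: [47, 55, 5, 50, 43, 93] (4 swaps)
Pass 2: [47, 5, 50, 43, 55, 93] (3 swaps)

After 2 passes: [47, 5, 50, 43, 55, 93]


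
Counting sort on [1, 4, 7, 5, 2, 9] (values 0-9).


Input: [1, 4, 7, 5, 2, 9]
Counts: [0, 1, 1, 0, 1, 1, 0, 1, 0, 1]

Sorted: [1, 2, 4, 5, 7, 9]


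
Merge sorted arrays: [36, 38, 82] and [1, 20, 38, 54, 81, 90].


Take 1 from B
Take 20 from B
Take 36 from A
Take 38 from A
Take 38 from B
Take 54 from B
Take 81 from B
Take 82 from A

Merged: [1, 20, 36, 38, 38, 54, 81, 82, 90]


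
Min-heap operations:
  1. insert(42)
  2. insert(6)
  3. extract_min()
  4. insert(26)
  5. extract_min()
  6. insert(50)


insert(42) -> [42]
insert(6) -> [6, 42]
extract_min()->6, [42]
insert(26) -> [26, 42]
extract_min()->26, [42]
insert(50) -> [42, 50]

Final heap: [42, 50]


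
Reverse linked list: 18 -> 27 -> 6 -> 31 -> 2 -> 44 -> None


Step 1: curr=18, set curr.next=prev(None) | reversed so far: 18
Step 2: curr=27, set curr.next=prev(18) | reversed so far: 27 -> 18
Step 3: curr=6, set curr.next=prev(27) | reversed so far: 6 -> 27 -> 18
Step 4: curr=31, set curr.next=prev(6) | reversed so far: 31 -> 6 -> 27 -> 18
Step 5: curr=2, set curr.next=prev(31) | reversed so far: 2 -> 31 -> 6 -> 27 -> 18
Step 6: curr=44, set curr.next=prev(2) | reversed so far: 44 -> 2 -> 31 -> 6 -> 27 -> 18

44 -> 2 -> 31 -> 6 -> 27 -> 18 -> None


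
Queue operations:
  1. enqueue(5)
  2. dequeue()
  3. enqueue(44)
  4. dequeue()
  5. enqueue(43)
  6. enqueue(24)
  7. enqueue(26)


enqueue(5) -> [5]
dequeue()->5, []
enqueue(44) -> [44]
dequeue()->44, []
enqueue(43) -> [43]
enqueue(24) -> [43, 24]
enqueue(26) -> [43, 24, 26]

Final queue: [43, 24, 26]


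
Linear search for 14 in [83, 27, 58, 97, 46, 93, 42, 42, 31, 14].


i=0: 83!=14
i=1: 27!=14
i=2: 58!=14
i=3: 97!=14
i=4: 46!=14
i=5: 93!=14
i=6: 42!=14
i=7: 42!=14
i=8: 31!=14
i=9: 14==14 found!

Found at 9, 10 comps


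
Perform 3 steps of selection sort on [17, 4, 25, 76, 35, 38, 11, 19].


Initial: [17, 4, 25, 76, 35, 38, 11, 19]
Step 1: min=4 at 1
  Swap: [4, 17, 25, 76, 35, 38, 11, 19]
Step 2: min=11 at 6
  Swap: [4, 11, 25, 76, 35, 38, 17, 19]
Step 3: min=17 at 6
  Swap: [4, 11, 17, 76, 35, 38, 25, 19]

After 3 steps: [4, 11, 17, 76, 35, 38, 25, 19]


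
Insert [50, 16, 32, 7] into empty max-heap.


Insert 50: [50]
Insert 16: [50, 16]
Insert 32: [50, 16, 32]
Insert 7: [50, 16, 32, 7]

Final heap: [50, 16, 32, 7]


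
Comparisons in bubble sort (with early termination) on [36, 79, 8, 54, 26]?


Algorithm: bubble sort (with early termination)
Input: [36, 79, 8, 54, 26]
Sorted: [8, 26, 36, 54, 79]

10


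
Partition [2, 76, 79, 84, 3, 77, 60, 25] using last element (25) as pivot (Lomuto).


Pivot: 25
  2 <= 25: advance i (no swap)
  3 <= 25: swap -> [2, 3, 79, 84, 76, 77, 60, 25]
Place pivot at 2: [2, 3, 25, 84, 76, 77, 60, 79]

Partitioned: [2, 3, 25, 84, 76, 77, 60, 79]


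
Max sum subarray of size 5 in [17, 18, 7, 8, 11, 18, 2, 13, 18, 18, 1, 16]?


[0:5]: 61
[1:6]: 62
[2:7]: 46
[3:8]: 52
[4:9]: 62
[5:10]: 69
[6:11]: 52
[7:12]: 66

Max: 69 at [5:10]


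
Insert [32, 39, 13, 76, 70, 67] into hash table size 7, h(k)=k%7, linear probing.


Insert 32: h=4 -> slot 4
Insert 39: h=4, 1 probes -> slot 5
Insert 13: h=6 -> slot 6
Insert 76: h=6, 1 probes -> slot 0
Insert 70: h=0, 1 probes -> slot 1
Insert 67: h=4, 5 probes -> slot 2

Table: [76, 70, 67, None, 32, 39, 13]


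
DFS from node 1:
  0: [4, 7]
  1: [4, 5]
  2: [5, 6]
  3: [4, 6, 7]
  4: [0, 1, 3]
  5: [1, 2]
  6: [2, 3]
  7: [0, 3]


Visit 1, push [5, 4]
Visit 4, push [3, 0]
Visit 0, push [7]
Visit 7, push [3]
Visit 3, push [6]
Visit 6, push [2]
Visit 2, push [5]
Visit 5, push []

DFS order: [1, 4, 0, 7, 3, 6, 2, 5]


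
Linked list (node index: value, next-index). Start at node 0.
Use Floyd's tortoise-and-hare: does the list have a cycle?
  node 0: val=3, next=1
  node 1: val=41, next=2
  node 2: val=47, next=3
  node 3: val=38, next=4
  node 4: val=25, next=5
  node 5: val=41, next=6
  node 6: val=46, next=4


Floyd's tortoise (slow, +1) and hare (fast, +2):
  init: slow=0, fast=0
  step 1: slow=1, fast=2
  step 2: slow=2, fast=4
  step 3: slow=3, fast=6
  step 4: slow=4, fast=5
  step 5: slow=5, fast=4
  step 6: slow=6, fast=6
  slow == fast at node 6: cycle detected

Cycle: yes


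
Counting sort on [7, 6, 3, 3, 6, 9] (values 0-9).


Input: [7, 6, 3, 3, 6, 9]
Counts: [0, 0, 0, 2, 0, 0, 2, 1, 0, 1]

Sorted: [3, 3, 6, 6, 7, 9]


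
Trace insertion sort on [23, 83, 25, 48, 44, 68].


Initial: [23, 83, 25, 48, 44, 68]
Insert 83: [23, 83, 25, 48, 44, 68]
Insert 25: [23, 25, 83, 48, 44, 68]
Insert 48: [23, 25, 48, 83, 44, 68]
Insert 44: [23, 25, 44, 48, 83, 68]
Insert 68: [23, 25, 44, 48, 68, 83]

Sorted: [23, 25, 44, 48, 68, 83]


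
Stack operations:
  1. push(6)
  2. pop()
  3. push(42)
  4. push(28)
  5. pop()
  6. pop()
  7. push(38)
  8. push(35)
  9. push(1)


push(6) -> [6]
pop()->6, []
push(42) -> [42]
push(28) -> [42, 28]
pop()->28, [42]
pop()->42, []
push(38) -> [38]
push(35) -> [38, 35]
push(1) -> [38, 35, 1]

Final stack: [38, 35, 1]


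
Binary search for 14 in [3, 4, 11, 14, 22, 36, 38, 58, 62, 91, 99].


Step 1: lo=0, hi=10, mid=5, val=36
Step 2: lo=0, hi=4, mid=2, val=11
Step 3: lo=3, hi=4, mid=3, val=14

Found at index 3


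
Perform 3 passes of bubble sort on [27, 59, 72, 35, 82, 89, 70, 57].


Initial: [27, 59, 72, 35, 82, 89, 70, 57]
Pass 1: [27, 59, 35, 72, 82, 70, 57, 89] (3 swaps)
Pass 2: [27, 35, 59, 72, 70, 57, 82, 89] (3 swaps)
Pass 3: [27, 35, 59, 70, 57, 72, 82, 89] (2 swaps)

After 3 passes: [27, 35, 59, 70, 57, 72, 82, 89]


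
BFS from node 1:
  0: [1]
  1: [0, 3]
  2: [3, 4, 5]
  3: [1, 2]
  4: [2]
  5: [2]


Visit 1, enqueue [0, 3]
Visit 0, enqueue []
Visit 3, enqueue [2]
Visit 2, enqueue [4, 5]
Visit 4, enqueue []
Visit 5, enqueue []

BFS order: [1, 0, 3, 2, 4, 5]


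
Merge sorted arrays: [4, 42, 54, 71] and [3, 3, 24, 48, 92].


Take 3 from B
Take 3 from B
Take 4 from A
Take 24 from B
Take 42 from A
Take 48 from B
Take 54 from A
Take 71 from A

Merged: [3, 3, 4, 24, 42, 48, 54, 71, 92]


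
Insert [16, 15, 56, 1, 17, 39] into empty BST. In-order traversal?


Insert 16: root
Insert 15: L from 16
Insert 56: R from 16
Insert 1: L from 16 -> L from 15
Insert 17: R from 16 -> L from 56
Insert 39: R from 16 -> L from 56 -> R from 17

In-order: [1, 15, 16, 17, 39, 56]


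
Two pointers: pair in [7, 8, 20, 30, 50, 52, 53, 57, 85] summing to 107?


lo=0(7)+hi=8(85)=92
lo=1(8)+hi=8(85)=93
lo=2(20)+hi=8(85)=105
lo=3(30)+hi=8(85)=115
lo=3(30)+hi=7(57)=87
lo=4(50)+hi=7(57)=107

Yes: 50+57=107


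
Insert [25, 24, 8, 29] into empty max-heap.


Insert 25: [25]
Insert 24: [25, 24]
Insert 8: [25, 24, 8]
Insert 29: [29, 25, 8, 24]

Final heap: [29, 25, 8, 24]


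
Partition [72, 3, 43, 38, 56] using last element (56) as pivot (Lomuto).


Pivot: 56
  3 <= 56: swap -> [3, 72, 43, 38, 56]
  43 <= 56: swap -> [3, 43, 72, 38, 56]
  38 <= 56: swap -> [3, 43, 38, 72, 56]
Place pivot at 3: [3, 43, 38, 56, 72]

Partitioned: [3, 43, 38, 56, 72]


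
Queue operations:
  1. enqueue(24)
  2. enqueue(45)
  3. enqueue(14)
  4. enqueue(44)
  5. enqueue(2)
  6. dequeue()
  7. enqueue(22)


enqueue(24) -> [24]
enqueue(45) -> [24, 45]
enqueue(14) -> [24, 45, 14]
enqueue(44) -> [24, 45, 14, 44]
enqueue(2) -> [24, 45, 14, 44, 2]
dequeue()->24, [45, 14, 44, 2]
enqueue(22) -> [45, 14, 44, 2, 22]

Final queue: [45, 14, 44, 2, 22]


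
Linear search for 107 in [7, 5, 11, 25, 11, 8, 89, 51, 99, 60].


i=0: 7!=107
i=1: 5!=107
i=2: 11!=107
i=3: 25!=107
i=4: 11!=107
i=5: 8!=107
i=6: 89!=107
i=7: 51!=107
i=8: 99!=107
i=9: 60!=107

Not found, 10 comps


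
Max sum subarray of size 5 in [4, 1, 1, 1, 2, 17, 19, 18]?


[0:5]: 9
[1:6]: 22
[2:7]: 40
[3:8]: 57

Max: 57 at [3:8]


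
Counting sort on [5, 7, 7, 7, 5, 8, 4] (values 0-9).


Input: [5, 7, 7, 7, 5, 8, 4]
Counts: [0, 0, 0, 0, 1, 2, 0, 3, 1, 0]

Sorted: [4, 5, 5, 7, 7, 7, 8]


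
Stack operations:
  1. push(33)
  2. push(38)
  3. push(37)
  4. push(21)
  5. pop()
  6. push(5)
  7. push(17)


push(33) -> [33]
push(38) -> [33, 38]
push(37) -> [33, 38, 37]
push(21) -> [33, 38, 37, 21]
pop()->21, [33, 38, 37]
push(5) -> [33, 38, 37, 5]
push(17) -> [33, 38, 37, 5, 17]

Final stack: [33, 38, 37, 5, 17]


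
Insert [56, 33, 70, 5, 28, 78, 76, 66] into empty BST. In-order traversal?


Insert 56: root
Insert 33: L from 56
Insert 70: R from 56
Insert 5: L from 56 -> L from 33
Insert 28: L from 56 -> L from 33 -> R from 5
Insert 78: R from 56 -> R from 70
Insert 76: R from 56 -> R from 70 -> L from 78
Insert 66: R from 56 -> L from 70

In-order: [5, 28, 33, 56, 66, 70, 76, 78]


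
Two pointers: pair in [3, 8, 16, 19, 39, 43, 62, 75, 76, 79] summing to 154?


lo=0(3)+hi=9(79)=82
lo=1(8)+hi=9(79)=87
lo=2(16)+hi=9(79)=95
lo=3(19)+hi=9(79)=98
lo=4(39)+hi=9(79)=118
lo=5(43)+hi=9(79)=122
lo=6(62)+hi=9(79)=141
lo=7(75)+hi=9(79)=154

Yes: 75+79=154


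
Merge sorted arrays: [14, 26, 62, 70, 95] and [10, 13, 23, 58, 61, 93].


Take 10 from B
Take 13 from B
Take 14 from A
Take 23 from B
Take 26 from A
Take 58 from B
Take 61 from B
Take 62 from A
Take 70 from A
Take 93 from B

Merged: [10, 13, 14, 23, 26, 58, 61, 62, 70, 93, 95]


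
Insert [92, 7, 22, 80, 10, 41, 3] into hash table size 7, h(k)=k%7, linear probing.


Insert 92: h=1 -> slot 1
Insert 7: h=0 -> slot 0
Insert 22: h=1, 1 probes -> slot 2
Insert 80: h=3 -> slot 3
Insert 10: h=3, 1 probes -> slot 4
Insert 41: h=6 -> slot 6
Insert 3: h=3, 2 probes -> slot 5

Table: [7, 92, 22, 80, 10, 3, 41]


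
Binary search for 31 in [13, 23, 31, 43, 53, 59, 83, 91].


Step 1: lo=0, hi=7, mid=3, val=43
Step 2: lo=0, hi=2, mid=1, val=23
Step 3: lo=2, hi=2, mid=2, val=31

Found at index 2


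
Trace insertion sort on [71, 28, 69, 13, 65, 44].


Initial: [71, 28, 69, 13, 65, 44]
Insert 28: [28, 71, 69, 13, 65, 44]
Insert 69: [28, 69, 71, 13, 65, 44]
Insert 13: [13, 28, 69, 71, 65, 44]
Insert 65: [13, 28, 65, 69, 71, 44]
Insert 44: [13, 28, 44, 65, 69, 71]

Sorted: [13, 28, 44, 65, 69, 71]


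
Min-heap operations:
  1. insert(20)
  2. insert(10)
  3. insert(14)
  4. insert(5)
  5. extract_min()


insert(20) -> [20]
insert(10) -> [10, 20]
insert(14) -> [10, 20, 14]
insert(5) -> [5, 10, 14, 20]
extract_min()->5, [10, 20, 14]

Final heap: [10, 20, 14]


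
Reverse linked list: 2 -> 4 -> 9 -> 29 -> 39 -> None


Step 1: curr=2, set curr.next=prev(None) | reversed so far: 2
Step 2: curr=4, set curr.next=prev(2) | reversed so far: 4 -> 2
Step 3: curr=9, set curr.next=prev(4) | reversed so far: 9 -> 4 -> 2
Step 4: curr=29, set curr.next=prev(9) | reversed so far: 29 -> 9 -> 4 -> 2
Step 5: curr=39, set curr.next=prev(29) | reversed so far: 39 -> 29 -> 9 -> 4 -> 2

39 -> 29 -> 9 -> 4 -> 2 -> None


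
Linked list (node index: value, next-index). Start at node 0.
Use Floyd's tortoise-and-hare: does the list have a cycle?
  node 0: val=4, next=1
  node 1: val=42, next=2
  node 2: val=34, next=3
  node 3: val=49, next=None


Floyd's tortoise (slow, +1) and hare (fast, +2):
  init: slow=0, fast=0
  step 1: slow=1, fast=2
  step 2: fast 2->3->None, no cycle

Cycle: no


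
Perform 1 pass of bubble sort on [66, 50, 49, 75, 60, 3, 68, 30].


Initial: [66, 50, 49, 75, 60, 3, 68, 30]
Pass 1: [50, 49, 66, 60, 3, 68, 30, 75] (6 swaps)

After 1 pass: [50, 49, 66, 60, 3, 68, 30, 75]


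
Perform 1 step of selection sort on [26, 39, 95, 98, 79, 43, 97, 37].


Initial: [26, 39, 95, 98, 79, 43, 97, 37]
Step 1: min=26 at 0
  Swap: [26, 39, 95, 98, 79, 43, 97, 37]

After 1 step: [26, 39, 95, 98, 79, 43, 97, 37]


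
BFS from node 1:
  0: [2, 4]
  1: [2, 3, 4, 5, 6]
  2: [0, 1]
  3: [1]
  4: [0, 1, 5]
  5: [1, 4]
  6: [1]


Visit 1, enqueue [2, 3, 4, 5, 6]
Visit 2, enqueue [0]
Visit 3, enqueue []
Visit 4, enqueue []
Visit 5, enqueue []
Visit 6, enqueue []
Visit 0, enqueue []

BFS order: [1, 2, 3, 4, 5, 6, 0]


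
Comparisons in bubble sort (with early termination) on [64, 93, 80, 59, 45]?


Algorithm: bubble sort (with early termination)
Input: [64, 93, 80, 59, 45]
Sorted: [45, 59, 64, 80, 93]

10


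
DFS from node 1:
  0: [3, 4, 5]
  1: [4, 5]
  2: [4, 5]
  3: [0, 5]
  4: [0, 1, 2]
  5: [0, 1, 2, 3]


Visit 1, push [5, 4]
Visit 4, push [2, 0]
Visit 0, push [5, 3]
Visit 3, push [5]
Visit 5, push [2]
Visit 2, push []

DFS order: [1, 4, 0, 3, 5, 2]


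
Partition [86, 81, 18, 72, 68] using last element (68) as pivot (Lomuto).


Pivot: 68
  18 <= 68: swap -> [18, 81, 86, 72, 68]
Place pivot at 1: [18, 68, 86, 72, 81]

Partitioned: [18, 68, 86, 72, 81]
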